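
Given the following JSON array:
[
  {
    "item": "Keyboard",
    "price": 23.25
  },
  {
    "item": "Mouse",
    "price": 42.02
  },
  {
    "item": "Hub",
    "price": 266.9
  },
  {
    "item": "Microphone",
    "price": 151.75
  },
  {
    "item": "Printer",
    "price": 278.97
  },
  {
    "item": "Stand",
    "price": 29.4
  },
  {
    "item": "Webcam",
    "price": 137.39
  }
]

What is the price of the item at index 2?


Array index 2 -> Hub
price = 266.9

ANSWER: 266.9


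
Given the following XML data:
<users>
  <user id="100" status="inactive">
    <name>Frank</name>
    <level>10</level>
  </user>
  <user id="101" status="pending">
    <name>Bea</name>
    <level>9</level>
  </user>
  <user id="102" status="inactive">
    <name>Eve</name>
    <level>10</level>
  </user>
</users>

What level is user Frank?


Finding user: Frank
<level>10</level>

ANSWER: 10


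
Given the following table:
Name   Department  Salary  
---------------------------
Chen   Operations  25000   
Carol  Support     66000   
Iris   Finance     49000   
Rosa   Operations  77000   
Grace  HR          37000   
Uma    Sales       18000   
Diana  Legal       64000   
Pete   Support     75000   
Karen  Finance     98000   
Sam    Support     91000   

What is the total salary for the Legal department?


Legal department members:
  Diana: 64000
Total = 64000 = 64000

ANSWER: 64000


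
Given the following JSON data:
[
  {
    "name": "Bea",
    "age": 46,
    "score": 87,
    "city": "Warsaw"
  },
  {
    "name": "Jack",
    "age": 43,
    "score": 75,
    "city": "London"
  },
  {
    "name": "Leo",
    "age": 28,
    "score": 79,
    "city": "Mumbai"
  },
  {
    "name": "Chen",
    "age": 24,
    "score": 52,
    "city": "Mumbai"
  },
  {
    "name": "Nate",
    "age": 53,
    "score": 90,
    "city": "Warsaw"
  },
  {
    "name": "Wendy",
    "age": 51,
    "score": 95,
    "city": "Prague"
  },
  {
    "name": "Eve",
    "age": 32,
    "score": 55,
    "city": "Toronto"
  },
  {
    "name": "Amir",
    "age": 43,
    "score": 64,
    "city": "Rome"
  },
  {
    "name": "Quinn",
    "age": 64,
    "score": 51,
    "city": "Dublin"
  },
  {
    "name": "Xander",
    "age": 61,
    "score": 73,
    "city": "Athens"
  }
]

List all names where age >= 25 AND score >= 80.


Checking both conditions:
  Bea (age=46, score=87) -> YES
  Jack (age=43, score=75) -> no
  Leo (age=28, score=79) -> no
  Chen (age=24, score=52) -> no
  Nate (age=53, score=90) -> YES
  Wendy (age=51, score=95) -> YES
  Eve (age=32, score=55) -> no
  Amir (age=43, score=64) -> no
  Quinn (age=64, score=51) -> no
  Xander (age=61, score=73) -> no


ANSWER: Bea, Nate, Wendy


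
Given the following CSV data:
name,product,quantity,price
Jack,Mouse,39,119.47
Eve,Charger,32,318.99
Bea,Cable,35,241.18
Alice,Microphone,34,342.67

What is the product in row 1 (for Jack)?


Row 1: Jack
Column 'product' = Mouse

ANSWER: Mouse


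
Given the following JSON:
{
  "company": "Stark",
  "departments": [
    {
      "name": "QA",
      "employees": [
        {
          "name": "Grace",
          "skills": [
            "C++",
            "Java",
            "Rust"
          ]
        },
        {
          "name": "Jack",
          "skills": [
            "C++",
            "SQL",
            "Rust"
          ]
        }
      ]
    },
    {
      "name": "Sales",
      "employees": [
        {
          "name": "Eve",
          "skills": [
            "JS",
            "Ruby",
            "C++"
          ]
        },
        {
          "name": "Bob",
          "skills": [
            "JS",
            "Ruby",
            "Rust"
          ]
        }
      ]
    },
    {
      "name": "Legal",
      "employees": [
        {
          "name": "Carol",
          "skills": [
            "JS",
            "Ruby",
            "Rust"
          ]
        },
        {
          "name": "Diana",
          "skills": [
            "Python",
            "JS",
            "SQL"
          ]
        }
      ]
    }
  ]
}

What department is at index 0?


Path: departments[0].name
Value: QA

ANSWER: QA


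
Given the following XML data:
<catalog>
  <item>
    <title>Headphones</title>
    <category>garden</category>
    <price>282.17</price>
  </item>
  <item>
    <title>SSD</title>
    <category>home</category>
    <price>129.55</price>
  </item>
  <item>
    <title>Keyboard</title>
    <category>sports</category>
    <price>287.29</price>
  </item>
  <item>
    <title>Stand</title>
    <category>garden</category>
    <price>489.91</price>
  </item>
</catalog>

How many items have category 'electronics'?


Scanning <item> elements for <category>electronics</category>:
Count: 0

ANSWER: 0


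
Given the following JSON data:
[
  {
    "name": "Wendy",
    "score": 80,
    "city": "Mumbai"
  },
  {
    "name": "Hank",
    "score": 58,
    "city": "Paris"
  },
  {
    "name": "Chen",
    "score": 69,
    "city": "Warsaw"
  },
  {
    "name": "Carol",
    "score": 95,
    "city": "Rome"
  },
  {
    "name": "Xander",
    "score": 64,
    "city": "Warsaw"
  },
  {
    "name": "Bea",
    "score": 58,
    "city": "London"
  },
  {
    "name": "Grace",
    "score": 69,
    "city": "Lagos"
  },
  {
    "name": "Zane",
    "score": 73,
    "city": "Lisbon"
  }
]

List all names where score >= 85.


Filtering records where score >= 85:
  Wendy (score=80) -> no
  Hank (score=58) -> no
  Chen (score=69) -> no
  Carol (score=95) -> YES
  Xander (score=64) -> no
  Bea (score=58) -> no
  Grace (score=69) -> no
  Zane (score=73) -> no


ANSWER: Carol


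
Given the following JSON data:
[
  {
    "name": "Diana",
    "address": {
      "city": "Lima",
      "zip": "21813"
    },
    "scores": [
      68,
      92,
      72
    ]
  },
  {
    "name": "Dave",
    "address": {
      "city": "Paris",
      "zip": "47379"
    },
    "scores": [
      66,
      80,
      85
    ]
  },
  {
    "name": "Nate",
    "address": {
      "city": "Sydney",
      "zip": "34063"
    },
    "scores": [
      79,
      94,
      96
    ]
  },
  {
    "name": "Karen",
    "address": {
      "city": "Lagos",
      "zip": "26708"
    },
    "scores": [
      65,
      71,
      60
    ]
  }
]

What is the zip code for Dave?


Path: records[1].address.zip
Value: 47379

ANSWER: 47379


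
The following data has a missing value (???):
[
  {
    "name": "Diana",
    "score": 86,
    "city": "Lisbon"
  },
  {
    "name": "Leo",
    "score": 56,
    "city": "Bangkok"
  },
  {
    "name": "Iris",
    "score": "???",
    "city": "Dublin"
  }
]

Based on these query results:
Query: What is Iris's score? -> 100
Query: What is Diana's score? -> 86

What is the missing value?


The missing value is Iris's score
From query: Iris's score = 100

ANSWER: 100


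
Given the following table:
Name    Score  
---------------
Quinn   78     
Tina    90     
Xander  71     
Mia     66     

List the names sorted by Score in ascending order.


Sorting by Score (ascending):
  Mia: 66
  Xander: 71
  Quinn: 78
  Tina: 90


ANSWER: Mia, Xander, Quinn, Tina


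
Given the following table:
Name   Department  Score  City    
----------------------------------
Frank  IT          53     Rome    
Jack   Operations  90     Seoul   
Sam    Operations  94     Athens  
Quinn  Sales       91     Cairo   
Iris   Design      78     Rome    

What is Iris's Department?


Row 5: Iris
Department = Design

ANSWER: Design


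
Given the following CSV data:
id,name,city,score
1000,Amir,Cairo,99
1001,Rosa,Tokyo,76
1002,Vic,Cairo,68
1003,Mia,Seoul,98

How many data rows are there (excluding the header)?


Counting rows (excluding header):
Header: id,name,city,score
Data rows: 4

ANSWER: 4


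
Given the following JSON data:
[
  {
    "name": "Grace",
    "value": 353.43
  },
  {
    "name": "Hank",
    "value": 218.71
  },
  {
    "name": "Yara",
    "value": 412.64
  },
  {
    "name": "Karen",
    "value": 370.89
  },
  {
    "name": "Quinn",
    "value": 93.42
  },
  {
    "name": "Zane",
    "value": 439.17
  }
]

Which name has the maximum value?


Comparing values:
  Grace: 353.43
  Hank: 218.71
  Yara: 412.64
  Karen: 370.89
  Quinn: 93.42
  Zane: 439.17
Maximum: Zane (439.17)

ANSWER: Zane


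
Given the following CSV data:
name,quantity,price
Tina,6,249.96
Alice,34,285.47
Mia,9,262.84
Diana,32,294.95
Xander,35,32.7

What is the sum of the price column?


Values in 'price' column:
  Row 1: 249.96
  Row 2: 285.47
  Row 3: 262.84
  Row 4: 294.95
  Row 5: 32.7
Sum = 249.96 + 285.47 + 262.84 + 294.95 + 32.7 = 1125.92

ANSWER: 1125.92


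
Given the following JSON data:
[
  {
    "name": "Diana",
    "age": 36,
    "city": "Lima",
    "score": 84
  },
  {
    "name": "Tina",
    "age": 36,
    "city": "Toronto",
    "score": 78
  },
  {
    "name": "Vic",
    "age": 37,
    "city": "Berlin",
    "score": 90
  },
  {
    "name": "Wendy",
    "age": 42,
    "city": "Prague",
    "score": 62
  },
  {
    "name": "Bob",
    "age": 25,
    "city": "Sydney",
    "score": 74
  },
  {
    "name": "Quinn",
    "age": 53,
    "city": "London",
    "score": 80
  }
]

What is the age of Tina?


Looking up record where name = Tina
Record index: 1
Field 'age' = 36

ANSWER: 36


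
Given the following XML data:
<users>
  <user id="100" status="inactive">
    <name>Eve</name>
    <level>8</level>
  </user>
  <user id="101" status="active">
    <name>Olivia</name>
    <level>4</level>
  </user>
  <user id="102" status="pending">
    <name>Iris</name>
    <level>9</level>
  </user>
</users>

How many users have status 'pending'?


Counting users with status='pending':
  Iris (id=102) -> MATCH
Count: 1

ANSWER: 1


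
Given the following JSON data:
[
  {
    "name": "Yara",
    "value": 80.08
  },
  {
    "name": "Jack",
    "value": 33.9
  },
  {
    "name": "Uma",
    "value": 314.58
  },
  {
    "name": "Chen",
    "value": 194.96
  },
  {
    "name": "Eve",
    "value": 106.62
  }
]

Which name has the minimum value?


Comparing values:
  Yara: 80.08
  Jack: 33.9
  Uma: 314.58
  Chen: 194.96
  Eve: 106.62
Minimum: Jack (33.9)

ANSWER: Jack


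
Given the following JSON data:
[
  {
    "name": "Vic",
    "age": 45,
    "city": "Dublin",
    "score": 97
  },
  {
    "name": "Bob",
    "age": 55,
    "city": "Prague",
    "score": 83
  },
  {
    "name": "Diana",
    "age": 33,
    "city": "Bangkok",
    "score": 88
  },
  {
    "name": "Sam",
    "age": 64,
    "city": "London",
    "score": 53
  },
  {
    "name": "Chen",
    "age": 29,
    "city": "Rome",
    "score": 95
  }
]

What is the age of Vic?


Looking up record where name = Vic
Record index: 0
Field 'age' = 45

ANSWER: 45


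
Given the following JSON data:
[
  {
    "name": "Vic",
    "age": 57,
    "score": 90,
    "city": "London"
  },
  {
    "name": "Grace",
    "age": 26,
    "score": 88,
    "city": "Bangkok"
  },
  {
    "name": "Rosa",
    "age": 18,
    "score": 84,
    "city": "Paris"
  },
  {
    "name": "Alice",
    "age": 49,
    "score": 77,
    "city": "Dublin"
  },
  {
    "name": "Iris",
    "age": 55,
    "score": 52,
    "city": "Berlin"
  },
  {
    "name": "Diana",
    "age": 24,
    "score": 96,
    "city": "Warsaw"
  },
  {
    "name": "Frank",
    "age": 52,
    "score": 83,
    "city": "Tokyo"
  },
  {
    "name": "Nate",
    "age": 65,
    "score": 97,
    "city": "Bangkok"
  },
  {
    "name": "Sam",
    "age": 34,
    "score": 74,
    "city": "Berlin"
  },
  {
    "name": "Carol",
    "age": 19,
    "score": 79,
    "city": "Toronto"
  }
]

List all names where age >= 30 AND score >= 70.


Checking both conditions:
  Vic (age=57, score=90) -> YES
  Grace (age=26, score=88) -> no
  Rosa (age=18, score=84) -> no
  Alice (age=49, score=77) -> YES
  Iris (age=55, score=52) -> no
  Diana (age=24, score=96) -> no
  Frank (age=52, score=83) -> YES
  Nate (age=65, score=97) -> YES
  Sam (age=34, score=74) -> YES
  Carol (age=19, score=79) -> no


ANSWER: Vic, Alice, Frank, Nate, Sam


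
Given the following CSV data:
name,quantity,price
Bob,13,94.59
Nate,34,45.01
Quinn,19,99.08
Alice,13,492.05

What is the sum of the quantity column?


Values in 'quantity' column:
  Row 1: 13
  Row 2: 34
  Row 3: 19
  Row 4: 13
Sum = 13 + 34 + 19 + 13 = 79

ANSWER: 79


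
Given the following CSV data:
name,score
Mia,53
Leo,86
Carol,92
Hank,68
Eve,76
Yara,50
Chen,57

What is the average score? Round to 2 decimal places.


Scores: 53, 86, 92, 68, 76, 50, 57
Sum = 482
Count = 7
Average = 482 / 7 = 68.86

ANSWER: 68.86


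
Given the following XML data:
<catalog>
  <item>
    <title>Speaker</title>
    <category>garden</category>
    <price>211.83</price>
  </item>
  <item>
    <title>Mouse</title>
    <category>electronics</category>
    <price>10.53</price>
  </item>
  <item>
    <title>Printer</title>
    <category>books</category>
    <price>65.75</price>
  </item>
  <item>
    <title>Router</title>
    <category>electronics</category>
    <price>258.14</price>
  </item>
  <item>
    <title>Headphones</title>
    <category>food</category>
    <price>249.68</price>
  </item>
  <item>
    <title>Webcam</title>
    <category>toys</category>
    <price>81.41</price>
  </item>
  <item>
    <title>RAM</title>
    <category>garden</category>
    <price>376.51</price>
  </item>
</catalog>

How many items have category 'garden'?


Scanning <item> elements for <category>garden</category>:
  Item 1: Speaker -> MATCH
  Item 7: RAM -> MATCH
Count: 2

ANSWER: 2


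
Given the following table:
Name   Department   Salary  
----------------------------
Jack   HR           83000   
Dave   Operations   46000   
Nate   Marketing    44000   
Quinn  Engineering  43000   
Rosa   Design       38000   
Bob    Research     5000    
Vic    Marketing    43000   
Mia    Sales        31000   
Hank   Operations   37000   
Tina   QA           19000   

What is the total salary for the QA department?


QA department members:
  Tina: 19000
Total = 19000 = 19000

ANSWER: 19000


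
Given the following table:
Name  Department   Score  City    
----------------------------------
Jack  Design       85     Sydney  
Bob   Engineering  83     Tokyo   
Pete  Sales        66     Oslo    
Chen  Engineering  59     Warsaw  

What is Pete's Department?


Row 3: Pete
Department = Sales

ANSWER: Sales


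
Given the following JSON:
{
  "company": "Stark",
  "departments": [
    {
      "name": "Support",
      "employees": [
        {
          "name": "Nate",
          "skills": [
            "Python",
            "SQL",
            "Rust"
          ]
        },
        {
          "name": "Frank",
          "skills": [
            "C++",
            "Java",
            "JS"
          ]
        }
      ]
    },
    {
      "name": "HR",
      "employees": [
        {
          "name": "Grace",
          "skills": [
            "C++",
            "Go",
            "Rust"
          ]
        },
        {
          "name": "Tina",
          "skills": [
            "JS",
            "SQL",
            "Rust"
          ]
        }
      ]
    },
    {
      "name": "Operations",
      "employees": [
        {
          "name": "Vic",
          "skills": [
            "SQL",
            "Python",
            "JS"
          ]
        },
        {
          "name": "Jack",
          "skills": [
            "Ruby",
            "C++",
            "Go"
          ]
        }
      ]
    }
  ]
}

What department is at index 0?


Path: departments[0].name
Value: Support

ANSWER: Support


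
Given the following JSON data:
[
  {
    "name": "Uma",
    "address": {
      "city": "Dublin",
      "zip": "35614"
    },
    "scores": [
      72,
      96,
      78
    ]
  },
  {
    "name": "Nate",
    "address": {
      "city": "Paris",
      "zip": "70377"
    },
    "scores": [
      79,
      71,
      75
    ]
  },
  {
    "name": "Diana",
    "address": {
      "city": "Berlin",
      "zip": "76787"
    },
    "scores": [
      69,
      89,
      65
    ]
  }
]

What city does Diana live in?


Path: records[2].address.city
Value: Berlin

ANSWER: Berlin


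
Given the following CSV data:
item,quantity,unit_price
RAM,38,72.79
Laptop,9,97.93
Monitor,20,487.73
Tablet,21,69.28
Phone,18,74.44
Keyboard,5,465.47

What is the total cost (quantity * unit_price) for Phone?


Row: Phone
quantity = 18
unit_price = 74.44
total = 18 * 74.44 = 1339.92

ANSWER: 1339.92


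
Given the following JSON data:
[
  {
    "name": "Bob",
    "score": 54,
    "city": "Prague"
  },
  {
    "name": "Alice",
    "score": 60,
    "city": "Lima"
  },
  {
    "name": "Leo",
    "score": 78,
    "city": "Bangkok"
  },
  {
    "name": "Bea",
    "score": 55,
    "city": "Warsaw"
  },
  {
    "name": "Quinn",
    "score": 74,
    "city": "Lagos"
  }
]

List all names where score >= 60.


Filtering records where score >= 60:
  Bob (score=54) -> no
  Alice (score=60) -> YES
  Leo (score=78) -> YES
  Bea (score=55) -> no
  Quinn (score=74) -> YES


ANSWER: Alice, Leo, Quinn


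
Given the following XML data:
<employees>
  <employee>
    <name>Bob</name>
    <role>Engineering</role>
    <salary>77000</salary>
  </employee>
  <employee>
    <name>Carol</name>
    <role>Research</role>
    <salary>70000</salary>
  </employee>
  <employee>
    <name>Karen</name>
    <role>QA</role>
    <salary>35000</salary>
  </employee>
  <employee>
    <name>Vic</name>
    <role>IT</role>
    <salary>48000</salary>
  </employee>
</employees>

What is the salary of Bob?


Searching for <employee> with <name>Bob</name>
Found at position 1
<salary>77000</salary>

ANSWER: 77000


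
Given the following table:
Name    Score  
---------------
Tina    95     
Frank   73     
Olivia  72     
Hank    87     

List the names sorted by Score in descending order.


Sorting by Score (descending):
  Tina: 95
  Hank: 87
  Frank: 73
  Olivia: 72


ANSWER: Tina, Hank, Frank, Olivia


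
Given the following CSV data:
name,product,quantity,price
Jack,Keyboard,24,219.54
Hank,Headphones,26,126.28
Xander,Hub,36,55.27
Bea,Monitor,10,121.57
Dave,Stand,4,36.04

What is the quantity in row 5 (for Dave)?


Row 5: Dave
Column 'quantity' = 4

ANSWER: 4


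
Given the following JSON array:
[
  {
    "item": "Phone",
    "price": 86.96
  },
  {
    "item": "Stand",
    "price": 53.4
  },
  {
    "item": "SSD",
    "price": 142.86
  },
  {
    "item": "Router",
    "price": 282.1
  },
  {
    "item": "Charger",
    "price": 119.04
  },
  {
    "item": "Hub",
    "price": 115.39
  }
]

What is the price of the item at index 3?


Array index 3 -> Router
price = 282.1

ANSWER: 282.1


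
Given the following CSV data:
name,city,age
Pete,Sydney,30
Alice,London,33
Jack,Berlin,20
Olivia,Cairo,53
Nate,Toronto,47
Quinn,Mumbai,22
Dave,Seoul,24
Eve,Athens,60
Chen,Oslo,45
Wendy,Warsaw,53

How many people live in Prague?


Scanning city column for 'Prague':
Total matches: 0

ANSWER: 0


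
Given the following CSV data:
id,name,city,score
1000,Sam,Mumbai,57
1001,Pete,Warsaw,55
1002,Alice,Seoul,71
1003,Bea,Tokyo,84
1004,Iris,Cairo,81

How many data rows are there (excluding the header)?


Counting rows (excluding header):
Header: id,name,city,score
Data rows: 5

ANSWER: 5


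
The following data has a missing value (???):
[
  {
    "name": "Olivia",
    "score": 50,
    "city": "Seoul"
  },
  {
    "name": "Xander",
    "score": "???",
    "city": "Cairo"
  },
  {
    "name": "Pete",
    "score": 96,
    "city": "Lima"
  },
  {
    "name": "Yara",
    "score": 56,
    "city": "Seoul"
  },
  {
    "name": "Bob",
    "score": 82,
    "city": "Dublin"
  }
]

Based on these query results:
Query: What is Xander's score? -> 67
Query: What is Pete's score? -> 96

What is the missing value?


The missing value is Xander's score
From query: Xander's score = 67

ANSWER: 67


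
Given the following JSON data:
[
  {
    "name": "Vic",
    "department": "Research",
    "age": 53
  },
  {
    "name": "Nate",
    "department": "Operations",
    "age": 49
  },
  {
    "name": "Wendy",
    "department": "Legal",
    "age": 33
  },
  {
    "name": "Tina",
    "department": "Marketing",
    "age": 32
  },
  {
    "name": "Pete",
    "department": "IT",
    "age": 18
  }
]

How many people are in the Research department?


Scanning records for department = Research
  Record 0: Vic
Count: 1

ANSWER: 1


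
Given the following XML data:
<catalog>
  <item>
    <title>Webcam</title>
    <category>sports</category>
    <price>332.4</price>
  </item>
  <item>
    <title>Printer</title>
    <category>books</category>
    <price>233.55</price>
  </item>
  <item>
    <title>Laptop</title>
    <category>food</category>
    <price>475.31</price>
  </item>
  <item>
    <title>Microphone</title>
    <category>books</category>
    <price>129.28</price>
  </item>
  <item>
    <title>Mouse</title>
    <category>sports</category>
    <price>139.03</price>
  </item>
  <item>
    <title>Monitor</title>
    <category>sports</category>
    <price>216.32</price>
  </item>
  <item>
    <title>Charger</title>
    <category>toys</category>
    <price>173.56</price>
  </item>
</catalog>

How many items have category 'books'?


Scanning <item> elements for <category>books</category>:
  Item 2: Printer -> MATCH
  Item 4: Microphone -> MATCH
Count: 2

ANSWER: 2


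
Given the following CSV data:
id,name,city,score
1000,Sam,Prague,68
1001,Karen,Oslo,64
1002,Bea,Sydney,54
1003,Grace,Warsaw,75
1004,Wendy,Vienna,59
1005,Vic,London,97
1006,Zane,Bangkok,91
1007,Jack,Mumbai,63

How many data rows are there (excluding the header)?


Counting rows (excluding header):
Header: id,name,city,score
Data rows: 8

ANSWER: 8


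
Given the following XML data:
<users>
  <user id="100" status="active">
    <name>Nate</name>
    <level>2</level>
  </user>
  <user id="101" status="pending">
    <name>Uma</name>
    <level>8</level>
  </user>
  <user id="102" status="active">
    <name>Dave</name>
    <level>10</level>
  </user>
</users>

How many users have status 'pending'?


Counting users with status='pending':
  Uma (id=101) -> MATCH
Count: 1

ANSWER: 1


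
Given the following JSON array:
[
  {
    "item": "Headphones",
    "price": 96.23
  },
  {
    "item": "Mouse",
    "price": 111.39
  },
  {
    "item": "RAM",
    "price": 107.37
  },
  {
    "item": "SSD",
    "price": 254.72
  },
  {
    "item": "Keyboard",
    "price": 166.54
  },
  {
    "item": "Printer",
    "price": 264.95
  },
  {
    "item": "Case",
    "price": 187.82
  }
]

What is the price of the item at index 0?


Array index 0 -> Headphones
price = 96.23

ANSWER: 96.23


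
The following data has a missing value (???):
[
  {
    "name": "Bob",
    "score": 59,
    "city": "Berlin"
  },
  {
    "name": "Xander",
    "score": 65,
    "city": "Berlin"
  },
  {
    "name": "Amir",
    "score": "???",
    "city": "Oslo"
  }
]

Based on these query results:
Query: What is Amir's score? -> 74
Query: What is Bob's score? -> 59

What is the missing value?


The missing value is Amir's score
From query: Amir's score = 74

ANSWER: 74


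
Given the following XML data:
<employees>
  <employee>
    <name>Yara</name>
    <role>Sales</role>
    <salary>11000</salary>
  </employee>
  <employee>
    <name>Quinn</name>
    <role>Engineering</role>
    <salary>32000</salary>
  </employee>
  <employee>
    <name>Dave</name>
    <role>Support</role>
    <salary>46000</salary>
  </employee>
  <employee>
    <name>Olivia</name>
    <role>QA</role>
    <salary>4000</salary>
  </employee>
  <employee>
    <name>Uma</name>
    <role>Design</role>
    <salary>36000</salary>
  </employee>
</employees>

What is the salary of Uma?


Searching for <employee> with <name>Uma</name>
Found at position 5
<salary>36000</salary>

ANSWER: 36000


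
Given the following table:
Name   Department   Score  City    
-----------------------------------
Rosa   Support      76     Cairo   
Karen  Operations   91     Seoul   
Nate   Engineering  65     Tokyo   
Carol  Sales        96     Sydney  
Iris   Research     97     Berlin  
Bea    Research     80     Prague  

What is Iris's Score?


Row 5: Iris
Score = 97

ANSWER: 97


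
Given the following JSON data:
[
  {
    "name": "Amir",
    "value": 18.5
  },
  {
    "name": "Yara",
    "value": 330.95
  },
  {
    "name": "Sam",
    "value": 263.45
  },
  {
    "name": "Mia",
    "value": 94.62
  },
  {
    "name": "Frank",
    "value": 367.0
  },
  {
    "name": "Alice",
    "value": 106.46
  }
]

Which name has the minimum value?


Comparing values:
  Amir: 18.5
  Yara: 330.95
  Sam: 263.45
  Mia: 94.62
  Frank: 367.0
  Alice: 106.46
Minimum: Amir (18.5)

ANSWER: Amir


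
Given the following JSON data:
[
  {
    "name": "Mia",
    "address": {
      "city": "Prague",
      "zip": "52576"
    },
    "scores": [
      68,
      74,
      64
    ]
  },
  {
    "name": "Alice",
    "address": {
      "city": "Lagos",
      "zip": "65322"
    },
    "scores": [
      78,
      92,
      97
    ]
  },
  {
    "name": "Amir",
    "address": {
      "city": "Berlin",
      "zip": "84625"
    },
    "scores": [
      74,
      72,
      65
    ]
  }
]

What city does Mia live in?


Path: records[0].address.city
Value: Prague

ANSWER: Prague


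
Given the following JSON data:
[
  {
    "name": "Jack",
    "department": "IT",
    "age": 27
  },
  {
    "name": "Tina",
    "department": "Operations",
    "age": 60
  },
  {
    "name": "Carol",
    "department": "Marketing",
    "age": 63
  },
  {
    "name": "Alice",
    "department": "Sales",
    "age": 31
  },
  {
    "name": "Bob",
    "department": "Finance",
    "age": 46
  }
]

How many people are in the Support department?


Scanning records for department = Support
  No matches found
Count: 0

ANSWER: 0


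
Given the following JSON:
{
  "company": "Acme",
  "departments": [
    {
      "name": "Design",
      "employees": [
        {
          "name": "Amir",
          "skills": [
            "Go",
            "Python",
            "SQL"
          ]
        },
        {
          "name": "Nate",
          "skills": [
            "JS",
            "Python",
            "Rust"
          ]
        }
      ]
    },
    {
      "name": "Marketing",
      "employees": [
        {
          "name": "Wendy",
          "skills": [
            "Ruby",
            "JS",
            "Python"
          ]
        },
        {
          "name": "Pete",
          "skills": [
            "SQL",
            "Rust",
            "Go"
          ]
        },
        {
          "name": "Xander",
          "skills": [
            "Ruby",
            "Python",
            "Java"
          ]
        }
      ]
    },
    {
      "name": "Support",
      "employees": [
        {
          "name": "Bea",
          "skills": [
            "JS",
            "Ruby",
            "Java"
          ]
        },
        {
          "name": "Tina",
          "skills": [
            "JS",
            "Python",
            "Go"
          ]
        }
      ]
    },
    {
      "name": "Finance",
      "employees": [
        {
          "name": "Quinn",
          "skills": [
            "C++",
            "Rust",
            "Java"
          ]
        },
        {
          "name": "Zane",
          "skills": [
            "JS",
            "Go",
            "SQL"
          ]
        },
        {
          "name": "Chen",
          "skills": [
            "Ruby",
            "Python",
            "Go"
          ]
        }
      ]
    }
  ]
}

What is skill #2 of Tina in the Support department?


Path: departments[2].employees[1].skills[1]
Value: Python

ANSWER: Python


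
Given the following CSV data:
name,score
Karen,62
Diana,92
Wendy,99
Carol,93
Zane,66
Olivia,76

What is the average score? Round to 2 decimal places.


Scores: 62, 92, 99, 93, 66, 76
Sum = 488
Count = 6
Average = 488 / 6 = 81.33

ANSWER: 81.33


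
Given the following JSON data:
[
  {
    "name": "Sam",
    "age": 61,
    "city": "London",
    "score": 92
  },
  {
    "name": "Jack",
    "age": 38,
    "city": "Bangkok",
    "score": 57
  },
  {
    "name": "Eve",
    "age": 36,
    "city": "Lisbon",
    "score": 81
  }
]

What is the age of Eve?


Looking up record where name = Eve
Record index: 2
Field 'age' = 36

ANSWER: 36


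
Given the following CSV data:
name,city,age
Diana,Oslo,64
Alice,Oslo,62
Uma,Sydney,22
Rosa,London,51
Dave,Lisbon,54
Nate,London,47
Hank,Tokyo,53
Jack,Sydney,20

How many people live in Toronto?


Scanning city column for 'Toronto':
Total matches: 0

ANSWER: 0


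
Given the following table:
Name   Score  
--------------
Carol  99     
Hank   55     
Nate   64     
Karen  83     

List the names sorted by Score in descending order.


Sorting by Score (descending):
  Carol: 99
  Karen: 83
  Nate: 64
  Hank: 55


ANSWER: Carol, Karen, Nate, Hank


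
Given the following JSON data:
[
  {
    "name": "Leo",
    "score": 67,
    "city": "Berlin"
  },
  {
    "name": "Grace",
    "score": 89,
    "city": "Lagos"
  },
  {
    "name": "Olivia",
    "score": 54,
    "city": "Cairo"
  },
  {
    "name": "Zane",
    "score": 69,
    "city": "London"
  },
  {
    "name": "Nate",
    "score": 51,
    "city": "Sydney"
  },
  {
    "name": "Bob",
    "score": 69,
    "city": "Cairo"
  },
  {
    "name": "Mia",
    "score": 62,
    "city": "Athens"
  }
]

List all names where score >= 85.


Filtering records where score >= 85:
  Leo (score=67) -> no
  Grace (score=89) -> YES
  Olivia (score=54) -> no
  Zane (score=69) -> no
  Nate (score=51) -> no
  Bob (score=69) -> no
  Mia (score=62) -> no


ANSWER: Grace


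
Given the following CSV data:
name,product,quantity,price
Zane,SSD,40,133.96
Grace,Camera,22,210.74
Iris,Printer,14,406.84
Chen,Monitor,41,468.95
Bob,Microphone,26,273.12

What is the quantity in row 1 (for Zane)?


Row 1: Zane
Column 'quantity' = 40

ANSWER: 40


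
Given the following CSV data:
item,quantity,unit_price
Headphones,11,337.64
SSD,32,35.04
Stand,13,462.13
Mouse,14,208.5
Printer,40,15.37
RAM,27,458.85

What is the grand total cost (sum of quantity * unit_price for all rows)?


Computing row totals:
  Headphones: 11 * 337.64 = 3714.04
  SSD: 32 * 35.04 = 1121.28
  Stand: 13 * 462.13 = 6007.69
  Mouse: 14 * 208.5 = 2919.0
  Printer: 40 * 15.37 = 614.8
  RAM: 27 * 458.85 = 12388.95
Grand total = 3714.04 + 1121.28 + 6007.69 + 2919.0 + 614.8 + 12388.95 = 26765.76

ANSWER: 26765.76


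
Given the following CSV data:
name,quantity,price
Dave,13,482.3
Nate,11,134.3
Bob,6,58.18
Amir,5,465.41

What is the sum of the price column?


Values in 'price' column:
  Row 1: 482.3
  Row 2: 134.3
  Row 3: 58.18
  Row 4: 465.41
Sum = 482.3 + 134.3 + 58.18 + 465.41 = 1140.19

ANSWER: 1140.19


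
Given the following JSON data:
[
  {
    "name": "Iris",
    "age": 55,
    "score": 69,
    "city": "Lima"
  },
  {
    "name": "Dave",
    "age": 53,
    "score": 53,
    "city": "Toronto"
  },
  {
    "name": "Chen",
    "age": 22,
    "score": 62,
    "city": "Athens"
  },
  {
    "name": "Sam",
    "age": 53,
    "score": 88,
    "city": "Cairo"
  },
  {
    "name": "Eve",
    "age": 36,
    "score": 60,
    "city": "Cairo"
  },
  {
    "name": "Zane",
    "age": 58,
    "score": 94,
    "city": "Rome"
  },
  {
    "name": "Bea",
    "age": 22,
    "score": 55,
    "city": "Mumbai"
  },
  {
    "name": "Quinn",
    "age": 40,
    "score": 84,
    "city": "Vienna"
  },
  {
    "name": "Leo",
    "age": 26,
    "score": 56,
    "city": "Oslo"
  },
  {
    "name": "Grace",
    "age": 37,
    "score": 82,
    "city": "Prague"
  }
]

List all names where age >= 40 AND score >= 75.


Checking both conditions:
  Iris (age=55, score=69) -> no
  Dave (age=53, score=53) -> no
  Chen (age=22, score=62) -> no
  Sam (age=53, score=88) -> YES
  Eve (age=36, score=60) -> no
  Zane (age=58, score=94) -> YES
  Bea (age=22, score=55) -> no
  Quinn (age=40, score=84) -> YES
  Leo (age=26, score=56) -> no
  Grace (age=37, score=82) -> no


ANSWER: Sam, Zane, Quinn


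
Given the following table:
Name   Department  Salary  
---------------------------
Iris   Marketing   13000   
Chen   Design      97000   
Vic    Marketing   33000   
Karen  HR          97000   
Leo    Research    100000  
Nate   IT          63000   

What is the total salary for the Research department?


Research department members:
  Leo: 100000
Total = 100000 = 100000

ANSWER: 100000


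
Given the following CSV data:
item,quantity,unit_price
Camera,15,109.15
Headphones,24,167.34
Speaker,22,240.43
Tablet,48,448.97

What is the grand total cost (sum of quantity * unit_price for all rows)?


Computing row totals:
  Camera: 15 * 109.15 = 1637.25
  Headphones: 24 * 167.34 = 4016.16
  Speaker: 22 * 240.43 = 5289.46
  Tablet: 48 * 448.97 = 21550.56
Grand total = 1637.25 + 4016.16 + 5289.46 + 21550.56 = 32493.43

ANSWER: 32493.43


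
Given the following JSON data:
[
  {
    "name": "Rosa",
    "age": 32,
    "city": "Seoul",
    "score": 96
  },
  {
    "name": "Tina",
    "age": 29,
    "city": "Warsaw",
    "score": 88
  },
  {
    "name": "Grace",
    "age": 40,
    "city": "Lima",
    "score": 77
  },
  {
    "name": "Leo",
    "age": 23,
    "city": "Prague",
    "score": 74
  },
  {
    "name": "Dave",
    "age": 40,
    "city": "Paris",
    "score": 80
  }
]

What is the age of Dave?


Looking up record where name = Dave
Record index: 4
Field 'age' = 40

ANSWER: 40


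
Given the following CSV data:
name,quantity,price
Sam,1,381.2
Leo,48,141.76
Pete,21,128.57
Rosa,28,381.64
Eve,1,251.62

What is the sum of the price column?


Values in 'price' column:
  Row 1: 381.2
  Row 2: 141.76
  Row 3: 128.57
  Row 4: 381.64
  Row 5: 251.62
Sum = 381.2 + 141.76 + 128.57 + 381.64 + 251.62 = 1284.79

ANSWER: 1284.79


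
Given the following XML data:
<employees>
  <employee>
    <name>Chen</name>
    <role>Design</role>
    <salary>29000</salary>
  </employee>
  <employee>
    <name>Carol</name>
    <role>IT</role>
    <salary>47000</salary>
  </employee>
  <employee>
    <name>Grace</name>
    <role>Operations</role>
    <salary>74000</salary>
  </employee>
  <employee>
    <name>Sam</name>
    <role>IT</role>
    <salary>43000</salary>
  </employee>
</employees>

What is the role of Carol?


Searching for <employee> with <name>Carol</name>
Found at position 2
<role>IT</role>

ANSWER: IT


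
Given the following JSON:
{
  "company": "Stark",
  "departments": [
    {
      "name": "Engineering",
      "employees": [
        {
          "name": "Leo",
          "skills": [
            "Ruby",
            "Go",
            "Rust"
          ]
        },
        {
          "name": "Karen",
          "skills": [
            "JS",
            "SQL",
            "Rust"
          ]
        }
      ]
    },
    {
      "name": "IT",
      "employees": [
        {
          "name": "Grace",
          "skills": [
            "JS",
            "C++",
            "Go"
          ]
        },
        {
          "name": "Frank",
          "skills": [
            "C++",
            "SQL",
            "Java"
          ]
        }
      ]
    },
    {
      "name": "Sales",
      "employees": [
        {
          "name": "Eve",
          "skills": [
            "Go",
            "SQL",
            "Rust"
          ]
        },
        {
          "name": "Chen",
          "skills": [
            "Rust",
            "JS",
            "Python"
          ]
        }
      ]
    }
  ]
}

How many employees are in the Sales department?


Path: departments[2].employees
Count: 2

ANSWER: 2


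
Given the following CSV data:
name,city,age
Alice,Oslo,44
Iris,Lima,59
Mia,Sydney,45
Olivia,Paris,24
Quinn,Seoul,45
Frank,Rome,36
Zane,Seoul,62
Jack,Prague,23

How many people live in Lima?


Scanning city column for 'Lima':
  Row 2: Iris -> MATCH
Total matches: 1

ANSWER: 1


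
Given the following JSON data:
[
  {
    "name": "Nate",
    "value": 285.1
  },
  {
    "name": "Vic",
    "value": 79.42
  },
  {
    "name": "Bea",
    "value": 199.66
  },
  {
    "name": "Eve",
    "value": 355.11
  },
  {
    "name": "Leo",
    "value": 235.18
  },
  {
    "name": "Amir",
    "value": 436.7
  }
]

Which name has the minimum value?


Comparing values:
  Nate: 285.1
  Vic: 79.42
  Bea: 199.66
  Eve: 355.11
  Leo: 235.18
  Amir: 436.7
Minimum: Vic (79.42)

ANSWER: Vic


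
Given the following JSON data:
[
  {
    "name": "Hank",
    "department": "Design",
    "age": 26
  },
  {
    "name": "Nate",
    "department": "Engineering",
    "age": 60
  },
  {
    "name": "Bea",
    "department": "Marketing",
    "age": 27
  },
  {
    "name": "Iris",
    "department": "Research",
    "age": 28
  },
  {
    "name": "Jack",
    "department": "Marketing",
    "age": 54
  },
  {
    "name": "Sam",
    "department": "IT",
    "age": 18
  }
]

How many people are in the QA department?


Scanning records for department = QA
  No matches found
Count: 0

ANSWER: 0


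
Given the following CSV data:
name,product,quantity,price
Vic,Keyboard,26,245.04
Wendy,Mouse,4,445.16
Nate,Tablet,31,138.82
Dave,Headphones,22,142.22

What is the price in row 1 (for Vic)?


Row 1: Vic
Column 'price' = 245.04

ANSWER: 245.04


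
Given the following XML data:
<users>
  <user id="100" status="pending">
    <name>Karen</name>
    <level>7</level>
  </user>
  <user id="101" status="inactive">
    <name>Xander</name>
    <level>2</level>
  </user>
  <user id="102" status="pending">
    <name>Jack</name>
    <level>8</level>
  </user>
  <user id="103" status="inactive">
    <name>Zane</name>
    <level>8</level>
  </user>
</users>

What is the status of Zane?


Finding user with name = Zane
user id="103" status="inactive"

ANSWER: inactive


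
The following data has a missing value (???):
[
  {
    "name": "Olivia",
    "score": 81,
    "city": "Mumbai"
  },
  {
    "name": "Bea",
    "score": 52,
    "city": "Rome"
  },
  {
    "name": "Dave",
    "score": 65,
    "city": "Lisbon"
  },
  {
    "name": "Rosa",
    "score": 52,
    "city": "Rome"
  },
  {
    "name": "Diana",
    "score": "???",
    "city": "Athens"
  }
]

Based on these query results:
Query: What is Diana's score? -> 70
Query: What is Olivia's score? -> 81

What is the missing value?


The missing value is Diana's score
From query: Diana's score = 70

ANSWER: 70


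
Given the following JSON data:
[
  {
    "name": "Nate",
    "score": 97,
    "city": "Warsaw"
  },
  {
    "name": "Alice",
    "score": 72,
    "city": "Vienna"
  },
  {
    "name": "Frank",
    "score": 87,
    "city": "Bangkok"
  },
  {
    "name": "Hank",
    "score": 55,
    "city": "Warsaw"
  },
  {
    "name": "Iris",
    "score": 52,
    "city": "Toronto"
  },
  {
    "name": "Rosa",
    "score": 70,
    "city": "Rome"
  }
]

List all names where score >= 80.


Filtering records where score >= 80:
  Nate (score=97) -> YES
  Alice (score=72) -> no
  Frank (score=87) -> YES
  Hank (score=55) -> no
  Iris (score=52) -> no
  Rosa (score=70) -> no


ANSWER: Nate, Frank


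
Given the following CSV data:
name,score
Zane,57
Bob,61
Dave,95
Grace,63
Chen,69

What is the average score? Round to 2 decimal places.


Scores: 57, 61, 95, 63, 69
Sum = 345
Count = 5
Average = 345 / 5 = 69.00

ANSWER: 69.00


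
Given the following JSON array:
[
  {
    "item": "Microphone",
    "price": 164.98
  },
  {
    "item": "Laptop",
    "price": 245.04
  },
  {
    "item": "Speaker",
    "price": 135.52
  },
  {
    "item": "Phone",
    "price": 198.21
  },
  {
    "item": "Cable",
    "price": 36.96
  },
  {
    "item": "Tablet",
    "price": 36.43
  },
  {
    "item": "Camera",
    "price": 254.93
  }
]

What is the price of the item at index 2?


Array index 2 -> Speaker
price = 135.52

ANSWER: 135.52


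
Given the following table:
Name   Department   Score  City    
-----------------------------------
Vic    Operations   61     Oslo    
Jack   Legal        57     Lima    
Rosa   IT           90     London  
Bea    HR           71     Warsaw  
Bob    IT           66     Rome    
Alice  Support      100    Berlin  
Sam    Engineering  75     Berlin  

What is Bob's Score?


Row 5: Bob
Score = 66

ANSWER: 66


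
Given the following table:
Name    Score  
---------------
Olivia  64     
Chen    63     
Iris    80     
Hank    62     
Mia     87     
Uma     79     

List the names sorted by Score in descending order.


Sorting by Score (descending):
  Mia: 87
  Iris: 80
  Uma: 79
  Olivia: 64
  Chen: 63
  Hank: 62


ANSWER: Mia, Iris, Uma, Olivia, Chen, Hank
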